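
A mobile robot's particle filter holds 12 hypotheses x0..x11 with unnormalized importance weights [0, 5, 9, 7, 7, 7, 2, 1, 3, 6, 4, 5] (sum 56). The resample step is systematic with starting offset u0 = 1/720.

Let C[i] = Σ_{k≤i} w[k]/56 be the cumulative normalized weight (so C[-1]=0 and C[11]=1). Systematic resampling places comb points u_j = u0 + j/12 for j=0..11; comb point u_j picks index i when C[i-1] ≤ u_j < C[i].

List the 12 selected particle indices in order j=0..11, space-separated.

1 1 2 3 3 4 5 5 7 9 9 11

C = [0, 5/56, 1/4, 3/8, 1/2, 5/8, 37/56, 19/28, 41/56, 47/56, 51/56, 1]
j=0: u_0=1/720 ∈ [0, 5/56) → index 1
j=1: u_1=61/720 ∈ [0, 5/56) → index 1
j=2: u_2=121/720 ∈ [5/56, 1/4) → index 2
j=3: u_3=181/720 ∈ [1/4, 3/8) → index 3
j=4: u_4=241/720 ∈ [1/4, 3/8) → index 3
j=5: u_5=301/720 ∈ [3/8, 1/2) → index 4
j=6: u_6=361/720 ∈ [1/2, 5/8) → index 5
j=7: u_7=421/720 ∈ [1/2, 5/8) → index 5
j=8: u_8=481/720 ∈ [37/56, 19/28) → index 7
j=9: u_9=541/720 ∈ [41/56, 47/56) → index 9
j=10: u_10=601/720 ∈ [41/56, 47/56) → index 9
j=11: u_11=661/720 ∈ [51/56, 1) → index 11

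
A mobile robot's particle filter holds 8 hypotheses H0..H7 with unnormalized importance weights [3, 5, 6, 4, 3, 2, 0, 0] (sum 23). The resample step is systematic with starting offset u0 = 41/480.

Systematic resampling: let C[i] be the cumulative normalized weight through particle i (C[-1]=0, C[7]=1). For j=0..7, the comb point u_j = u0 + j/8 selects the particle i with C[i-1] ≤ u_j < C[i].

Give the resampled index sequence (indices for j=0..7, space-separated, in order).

C = [3/23, 8/23, 14/23, 18/23, 21/23, 1, 1, 1]
j=0: u_0=41/480 ∈ [0, 3/23) → index 0
j=1: u_1=101/480 ∈ [3/23, 8/23) → index 1
j=2: u_2=161/480 ∈ [3/23, 8/23) → index 1
j=3: u_3=221/480 ∈ [8/23, 14/23) → index 2
j=4: u_4=281/480 ∈ [8/23, 14/23) → index 2
j=5: u_5=341/480 ∈ [14/23, 18/23) → index 3
j=6: u_6=401/480 ∈ [18/23, 21/23) → index 4
j=7: u_7=461/480 ∈ [21/23, 1) → index 5

0 1 1 2 2 3 4 5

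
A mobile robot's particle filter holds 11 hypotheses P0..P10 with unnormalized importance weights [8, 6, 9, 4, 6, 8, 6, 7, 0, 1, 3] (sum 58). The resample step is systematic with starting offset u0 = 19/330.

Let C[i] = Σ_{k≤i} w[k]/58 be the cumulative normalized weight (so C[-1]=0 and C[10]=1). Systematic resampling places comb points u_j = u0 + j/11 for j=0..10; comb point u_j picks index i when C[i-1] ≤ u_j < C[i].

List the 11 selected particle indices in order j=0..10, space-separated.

C = [4/29, 7/29, 23/58, 27/58, 33/58, 41/58, 47/58, 27/29, 27/29, 55/58, 1]
j=0: u_0=19/330 ∈ [0, 4/29) → index 0
j=1: u_1=49/330 ∈ [4/29, 7/29) → index 1
j=2: u_2=79/330 ∈ [4/29, 7/29) → index 1
j=3: u_3=109/330 ∈ [7/29, 23/58) → index 2
j=4: u_4=139/330 ∈ [23/58, 27/58) → index 3
j=5: u_5=169/330 ∈ [27/58, 33/58) → index 4
j=6: u_6=199/330 ∈ [33/58, 41/58) → index 5
j=7: u_7=229/330 ∈ [33/58, 41/58) → index 5
j=8: u_8=259/330 ∈ [41/58, 47/58) → index 6
j=9: u_9=289/330 ∈ [47/58, 27/29) → index 7
j=10: u_10=29/30 ∈ [55/58, 1) → index 10

0 1 1 2 3 4 5 5 6 7 10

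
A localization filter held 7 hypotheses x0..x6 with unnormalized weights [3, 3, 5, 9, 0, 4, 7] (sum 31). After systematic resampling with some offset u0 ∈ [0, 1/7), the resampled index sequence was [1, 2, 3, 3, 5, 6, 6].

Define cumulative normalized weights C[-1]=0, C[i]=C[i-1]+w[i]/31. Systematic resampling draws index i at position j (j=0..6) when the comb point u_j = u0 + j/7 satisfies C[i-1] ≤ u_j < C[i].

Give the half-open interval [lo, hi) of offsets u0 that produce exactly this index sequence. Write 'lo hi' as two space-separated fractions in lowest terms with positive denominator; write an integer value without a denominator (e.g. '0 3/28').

C = [3/31, 6/31, 11/31, 20/31, 20/31, 24/31, 1]
j=0 picked index 1: u0 ∈ [3/31, 6/31)
j=1 picked index 2: u0 ∈ [11/217, 46/217)
j=2 picked index 3: u0 ∈ [15/217, 78/217)
j=3 picked index 3: u0 ∈ [-16/217, 47/217)
j=4 picked index 5: u0 ∈ [16/217, 44/217)
j=5 picked index 6: u0 ∈ [13/217, 2/7)
j=6 picked index 6: u0 ∈ [-18/217, 1/7)
intersection: [3/31, 1/7)

3/31 1/7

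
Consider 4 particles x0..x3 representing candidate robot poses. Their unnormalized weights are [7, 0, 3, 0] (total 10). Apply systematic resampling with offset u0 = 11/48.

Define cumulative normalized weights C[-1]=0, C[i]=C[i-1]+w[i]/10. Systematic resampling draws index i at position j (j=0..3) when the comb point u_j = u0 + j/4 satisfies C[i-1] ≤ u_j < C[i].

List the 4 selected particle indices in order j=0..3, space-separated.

C = [7/10, 7/10, 1, 1]
j=0: u_0=11/48 ∈ [0, 7/10) → index 0
j=1: u_1=23/48 ∈ [0, 7/10) → index 0
j=2: u_2=35/48 ∈ [7/10, 1) → index 2
j=3: u_3=47/48 ∈ [7/10, 1) → index 2

0 0 2 2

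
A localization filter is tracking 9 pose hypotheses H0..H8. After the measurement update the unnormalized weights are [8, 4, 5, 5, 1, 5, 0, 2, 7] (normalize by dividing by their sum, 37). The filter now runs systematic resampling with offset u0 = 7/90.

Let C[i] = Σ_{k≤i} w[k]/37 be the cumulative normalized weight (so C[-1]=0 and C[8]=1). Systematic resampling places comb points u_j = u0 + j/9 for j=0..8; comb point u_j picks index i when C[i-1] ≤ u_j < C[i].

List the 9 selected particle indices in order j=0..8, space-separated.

0 0 1 2 3 5 5 8 8

C = [8/37, 12/37, 17/37, 22/37, 23/37, 28/37, 28/37, 30/37, 1]
j=0: u_0=7/90 ∈ [0, 8/37) → index 0
j=1: u_1=17/90 ∈ [0, 8/37) → index 0
j=2: u_2=3/10 ∈ [8/37, 12/37) → index 1
j=3: u_3=37/90 ∈ [12/37, 17/37) → index 2
j=4: u_4=47/90 ∈ [17/37, 22/37) → index 3
j=5: u_5=19/30 ∈ [23/37, 28/37) → index 5
j=6: u_6=67/90 ∈ [23/37, 28/37) → index 5
j=7: u_7=77/90 ∈ [30/37, 1) → index 8
j=8: u_8=29/30 ∈ [30/37, 1) → index 8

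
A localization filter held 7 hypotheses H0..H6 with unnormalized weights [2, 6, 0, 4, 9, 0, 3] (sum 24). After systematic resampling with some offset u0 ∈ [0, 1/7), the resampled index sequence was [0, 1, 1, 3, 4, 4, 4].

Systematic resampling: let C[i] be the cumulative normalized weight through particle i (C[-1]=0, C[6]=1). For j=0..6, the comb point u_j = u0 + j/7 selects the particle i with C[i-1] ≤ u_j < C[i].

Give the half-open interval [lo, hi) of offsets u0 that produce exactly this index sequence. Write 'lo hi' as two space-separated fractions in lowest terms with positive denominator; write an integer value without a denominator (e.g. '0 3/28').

C = [1/12, 1/3, 1/3, 1/2, 7/8, 7/8, 1]
j=0 picked index 0: u0 ∈ [0, 1/12)
j=1 picked index 1: u0 ∈ [-5/84, 4/21)
j=2 picked index 1: u0 ∈ [-17/84, 1/21)
j=3 picked index 3: u0 ∈ [-2/21, 1/14)
j=4 picked index 4: u0 ∈ [-1/14, 17/56)
j=5 picked index 4: u0 ∈ [-3/14, 9/56)
j=6 picked index 4: u0 ∈ [-5/14, 1/56)
intersection: [0, 1/56)

0 1/56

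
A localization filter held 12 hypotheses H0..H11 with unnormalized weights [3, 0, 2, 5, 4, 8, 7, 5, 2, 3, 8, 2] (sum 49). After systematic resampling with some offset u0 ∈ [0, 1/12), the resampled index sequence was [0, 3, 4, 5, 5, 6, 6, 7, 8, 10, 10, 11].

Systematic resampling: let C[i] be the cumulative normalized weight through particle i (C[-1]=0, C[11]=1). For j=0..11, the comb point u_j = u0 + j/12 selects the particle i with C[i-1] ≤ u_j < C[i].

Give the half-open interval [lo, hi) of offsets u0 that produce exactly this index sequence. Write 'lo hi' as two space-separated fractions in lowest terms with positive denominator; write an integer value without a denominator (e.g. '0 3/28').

9/196 3/49

C = [3/49, 3/49, 5/49, 10/49, 2/7, 22/49, 29/49, 34/49, 36/49, 39/49, 47/49, 1]
j=0 picked index 0: u0 ∈ [0, 3/49)
j=1 picked index 3: u0 ∈ [11/588, 71/588)
j=2 picked index 4: u0 ∈ [11/294, 5/42)
j=3 picked index 5: u0 ∈ [1/28, 39/196)
j=4 picked index 5: u0 ∈ [-1/21, 17/147)
j=5 picked index 6: u0 ∈ [19/588, 103/588)
j=6 picked index 6: u0 ∈ [-5/98, 9/98)
j=7 picked index 7: u0 ∈ [5/588, 65/588)
j=8 picked index 8: u0 ∈ [4/147, 10/147)
j=9 picked index 10: u0 ∈ [9/196, 41/196)
j=10 picked index 10: u0 ∈ [-11/294, 37/294)
j=11 picked index 11: u0 ∈ [25/588, 1/12)
intersection: [9/196, 3/49)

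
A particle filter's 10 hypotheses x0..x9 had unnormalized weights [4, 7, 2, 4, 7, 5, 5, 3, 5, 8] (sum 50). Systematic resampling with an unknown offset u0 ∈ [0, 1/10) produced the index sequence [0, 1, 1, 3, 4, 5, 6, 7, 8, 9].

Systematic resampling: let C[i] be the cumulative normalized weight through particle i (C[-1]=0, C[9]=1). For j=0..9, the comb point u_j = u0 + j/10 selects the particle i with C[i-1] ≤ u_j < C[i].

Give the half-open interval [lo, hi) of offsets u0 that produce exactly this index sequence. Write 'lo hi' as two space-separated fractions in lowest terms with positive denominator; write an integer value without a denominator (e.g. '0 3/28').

0 1/50

C = [2/25, 11/50, 13/50, 17/50, 12/25, 29/50, 17/25, 37/50, 21/25, 1]
j=0 picked index 0: u0 ∈ [0, 2/25)
j=1 picked index 1: u0 ∈ [-1/50, 3/25)
j=2 picked index 1: u0 ∈ [-3/25, 1/50)
j=3 picked index 3: u0 ∈ [-1/25, 1/25)
j=4 picked index 4: u0 ∈ [-3/50, 2/25)
j=5 picked index 5: u0 ∈ [-1/50, 2/25)
j=6 picked index 6: u0 ∈ [-1/50, 2/25)
j=7 picked index 7: u0 ∈ [-1/50, 1/25)
j=8 picked index 8: u0 ∈ [-3/50, 1/25)
j=9 picked index 9: u0 ∈ [-3/50, 1/10)
intersection: [0, 1/50)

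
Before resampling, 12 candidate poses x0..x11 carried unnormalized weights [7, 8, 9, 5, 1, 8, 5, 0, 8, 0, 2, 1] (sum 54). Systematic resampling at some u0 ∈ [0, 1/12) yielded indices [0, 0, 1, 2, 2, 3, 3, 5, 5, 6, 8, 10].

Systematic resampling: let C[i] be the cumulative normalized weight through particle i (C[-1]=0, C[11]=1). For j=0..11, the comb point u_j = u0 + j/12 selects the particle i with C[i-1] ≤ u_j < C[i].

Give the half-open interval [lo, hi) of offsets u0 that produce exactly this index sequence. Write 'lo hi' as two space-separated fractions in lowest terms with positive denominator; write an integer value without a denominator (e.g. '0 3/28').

1/36 1/27

C = [7/54, 5/18, 4/9, 29/54, 5/9, 19/27, 43/54, 43/54, 17/18, 17/18, 53/54, 1]
j=0 picked index 0: u0 ∈ [0, 7/54)
j=1 picked index 0: u0 ∈ [-1/12, 5/108)
j=2 picked index 1: u0 ∈ [-1/27, 1/9)
j=3 picked index 2: u0 ∈ [1/36, 7/36)
j=4 picked index 2: u0 ∈ [-1/18, 1/9)
j=5 picked index 3: u0 ∈ [1/36, 13/108)
j=6 picked index 3: u0 ∈ [-1/18, 1/27)
j=7 picked index 5: u0 ∈ [-1/36, 13/108)
j=8 picked index 5: u0 ∈ [-1/9, 1/27)
j=9 picked index 6: u0 ∈ [-5/108, 5/108)
j=10 picked index 8: u0 ∈ [-1/27, 1/9)
j=11 picked index 10: u0 ∈ [1/36, 7/108)
intersection: [1/36, 1/27)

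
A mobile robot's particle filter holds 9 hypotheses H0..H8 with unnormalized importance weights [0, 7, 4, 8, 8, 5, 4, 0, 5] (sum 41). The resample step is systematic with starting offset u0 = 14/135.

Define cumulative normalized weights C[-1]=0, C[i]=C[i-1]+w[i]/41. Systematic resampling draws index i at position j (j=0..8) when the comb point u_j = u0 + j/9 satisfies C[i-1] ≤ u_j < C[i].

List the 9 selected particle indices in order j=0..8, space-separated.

1 2 3 3 4 5 5 8 8

C = [0, 7/41, 11/41, 19/41, 27/41, 32/41, 36/41, 36/41, 1]
j=0: u_0=14/135 ∈ [0, 7/41) → index 1
j=1: u_1=29/135 ∈ [7/41, 11/41) → index 2
j=2: u_2=44/135 ∈ [11/41, 19/41) → index 3
j=3: u_3=59/135 ∈ [11/41, 19/41) → index 3
j=4: u_4=74/135 ∈ [19/41, 27/41) → index 4
j=5: u_5=89/135 ∈ [27/41, 32/41) → index 5
j=6: u_6=104/135 ∈ [27/41, 32/41) → index 5
j=7: u_7=119/135 ∈ [36/41, 1) → index 8
j=8: u_8=134/135 ∈ [36/41, 1) → index 8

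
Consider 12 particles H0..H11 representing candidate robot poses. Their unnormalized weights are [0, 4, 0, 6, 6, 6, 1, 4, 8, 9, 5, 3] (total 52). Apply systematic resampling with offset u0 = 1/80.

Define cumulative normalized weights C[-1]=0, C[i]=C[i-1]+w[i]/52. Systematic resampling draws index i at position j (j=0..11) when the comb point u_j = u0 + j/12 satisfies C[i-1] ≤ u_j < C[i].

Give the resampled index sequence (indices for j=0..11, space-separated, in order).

1 3 3 4 5 6 7 8 9 9 9 10

C = [0, 1/13, 1/13, 5/26, 4/13, 11/26, 23/52, 27/52, 35/52, 11/13, 49/52, 1]
j=0: u_0=1/80 ∈ [0, 1/13) → index 1
j=1: u_1=23/240 ∈ [1/13, 5/26) → index 3
j=2: u_2=43/240 ∈ [1/13, 5/26) → index 3
j=3: u_3=21/80 ∈ [5/26, 4/13) → index 4
j=4: u_4=83/240 ∈ [4/13, 11/26) → index 5
j=5: u_5=103/240 ∈ [11/26, 23/52) → index 6
j=6: u_6=41/80 ∈ [23/52, 27/52) → index 7
j=7: u_7=143/240 ∈ [27/52, 35/52) → index 8
j=8: u_8=163/240 ∈ [35/52, 11/13) → index 9
j=9: u_9=61/80 ∈ [35/52, 11/13) → index 9
j=10: u_10=203/240 ∈ [35/52, 11/13) → index 9
j=11: u_11=223/240 ∈ [11/13, 49/52) → index 10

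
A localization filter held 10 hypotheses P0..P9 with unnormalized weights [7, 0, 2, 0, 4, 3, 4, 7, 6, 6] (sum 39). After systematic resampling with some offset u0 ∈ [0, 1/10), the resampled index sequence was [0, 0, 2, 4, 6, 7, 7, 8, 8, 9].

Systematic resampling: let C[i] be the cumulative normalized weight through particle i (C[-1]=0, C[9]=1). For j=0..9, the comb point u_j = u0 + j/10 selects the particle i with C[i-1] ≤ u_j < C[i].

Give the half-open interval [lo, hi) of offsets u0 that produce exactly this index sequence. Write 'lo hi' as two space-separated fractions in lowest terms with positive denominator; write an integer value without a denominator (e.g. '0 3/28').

1/78 2/65

C = [7/39, 7/39, 3/13, 3/13, 1/3, 16/39, 20/39, 9/13, 11/13, 1]
j=0 picked index 0: u0 ∈ [0, 7/39)
j=1 picked index 0: u0 ∈ [-1/10, 31/390)
j=2 picked index 2: u0 ∈ [-4/195, 2/65)
j=3 picked index 4: u0 ∈ [-9/130, 1/30)
j=4 picked index 6: u0 ∈ [2/195, 22/195)
j=5 picked index 7: u0 ∈ [1/78, 5/26)
j=6 picked index 7: u0 ∈ [-17/195, 6/65)
j=7 picked index 8: u0 ∈ [-1/130, 19/130)
j=8 picked index 8: u0 ∈ [-7/65, 3/65)
j=9 picked index 9: u0 ∈ [-7/130, 1/10)
intersection: [1/78, 2/65)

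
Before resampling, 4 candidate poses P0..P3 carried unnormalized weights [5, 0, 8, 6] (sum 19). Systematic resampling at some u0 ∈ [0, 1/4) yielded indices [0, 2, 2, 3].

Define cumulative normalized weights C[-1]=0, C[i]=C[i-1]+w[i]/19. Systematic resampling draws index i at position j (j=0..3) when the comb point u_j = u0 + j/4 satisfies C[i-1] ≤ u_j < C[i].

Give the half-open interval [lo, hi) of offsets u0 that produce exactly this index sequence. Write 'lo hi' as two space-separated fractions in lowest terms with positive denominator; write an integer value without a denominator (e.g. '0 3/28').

C = [5/19, 5/19, 13/19, 1]
j=0 picked index 0: u0 ∈ [0, 5/19)
j=1 picked index 2: u0 ∈ [1/76, 33/76)
j=2 picked index 2: u0 ∈ [-9/38, 7/38)
j=3 picked index 3: u0 ∈ [-5/76, 1/4)
intersection: [1/76, 7/38)

1/76 7/38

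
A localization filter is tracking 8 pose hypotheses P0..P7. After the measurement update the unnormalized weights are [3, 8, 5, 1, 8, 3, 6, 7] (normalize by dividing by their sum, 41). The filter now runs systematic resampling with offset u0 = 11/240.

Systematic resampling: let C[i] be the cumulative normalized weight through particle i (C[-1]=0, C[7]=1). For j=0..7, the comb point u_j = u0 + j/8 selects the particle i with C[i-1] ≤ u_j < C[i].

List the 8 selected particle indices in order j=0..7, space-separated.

C = [3/41, 11/41, 16/41, 17/41, 25/41, 28/41, 34/41, 1]
j=0: u_0=11/240 ∈ [0, 3/41) → index 0
j=1: u_1=41/240 ∈ [3/41, 11/41) → index 1
j=2: u_2=71/240 ∈ [11/41, 16/41) → index 2
j=3: u_3=101/240 ∈ [17/41, 25/41) → index 4
j=4: u_4=131/240 ∈ [17/41, 25/41) → index 4
j=5: u_5=161/240 ∈ [25/41, 28/41) → index 5
j=6: u_6=191/240 ∈ [28/41, 34/41) → index 6
j=7: u_7=221/240 ∈ [34/41, 1) → index 7

0 1 2 4 4 5 6 7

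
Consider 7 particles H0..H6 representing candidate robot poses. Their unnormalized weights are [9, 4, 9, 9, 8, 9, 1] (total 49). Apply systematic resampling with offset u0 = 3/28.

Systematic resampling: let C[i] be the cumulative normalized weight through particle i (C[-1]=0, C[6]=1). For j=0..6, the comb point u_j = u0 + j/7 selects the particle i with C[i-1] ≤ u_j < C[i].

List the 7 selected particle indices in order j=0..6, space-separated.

0 1 2 3 4 5 5

C = [9/49, 13/49, 22/49, 31/49, 39/49, 48/49, 1]
j=0: u_0=3/28 ∈ [0, 9/49) → index 0
j=1: u_1=1/4 ∈ [9/49, 13/49) → index 1
j=2: u_2=11/28 ∈ [13/49, 22/49) → index 2
j=3: u_3=15/28 ∈ [22/49, 31/49) → index 3
j=4: u_4=19/28 ∈ [31/49, 39/49) → index 4
j=5: u_5=23/28 ∈ [39/49, 48/49) → index 5
j=6: u_6=27/28 ∈ [39/49, 48/49) → index 5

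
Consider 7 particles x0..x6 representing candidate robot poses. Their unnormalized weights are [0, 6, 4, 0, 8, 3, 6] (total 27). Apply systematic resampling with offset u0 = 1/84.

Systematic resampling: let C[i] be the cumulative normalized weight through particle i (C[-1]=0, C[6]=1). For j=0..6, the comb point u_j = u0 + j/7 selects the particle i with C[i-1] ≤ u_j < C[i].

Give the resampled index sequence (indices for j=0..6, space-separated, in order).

C = [0, 2/9, 10/27, 10/27, 2/3, 7/9, 1]
j=0: u_0=1/84 ∈ [0, 2/9) → index 1
j=1: u_1=13/84 ∈ [0, 2/9) → index 1
j=2: u_2=25/84 ∈ [2/9, 10/27) → index 2
j=3: u_3=37/84 ∈ [10/27, 2/3) → index 4
j=4: u_4=7/12 ∈ [10/27, 2/3) → index 4
j=5: u_5=61/84 ∈ [2/3, 7/9) → index 5
j=6: u_6=73/84 ∈ [7/9, 1) → index 6

1 1 2 4 4 5 6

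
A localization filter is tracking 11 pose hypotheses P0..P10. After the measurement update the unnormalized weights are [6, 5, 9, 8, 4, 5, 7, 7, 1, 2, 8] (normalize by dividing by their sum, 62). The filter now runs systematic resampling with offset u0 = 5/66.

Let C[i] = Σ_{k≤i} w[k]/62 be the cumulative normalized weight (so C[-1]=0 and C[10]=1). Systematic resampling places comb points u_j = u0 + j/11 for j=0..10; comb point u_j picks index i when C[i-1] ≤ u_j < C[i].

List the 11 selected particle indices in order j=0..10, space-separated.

0 1 2 3 3 5 6 7 7 10 10

C = [3/31, 11/62, 10/31, 14/31, 16/31, 37/62, 22/31, 51/62, 26/31, 27/31, 1]
j=0: u_0=5/66 ∈ [0, 3/31) → index 0
j=1: u_1=1/6 ∈ [3/31, 11/62) → index 1
j=2: u_2=17/66 ∈ [11/62, 10/31) → index 2
j=3: u_3=23/66 ∈ [10/31, 14/31) → index 3
j=4: u_4=29/66 ∈ [10/31, 14/31) → index 3
j=5: u_5=35/66 ∈ [16/31, 37/62) → index 5
j=6: u_6=41/66 ∈ [37/62, 22/31) → index 6
j=7: u_7=47/66 ∈ [22/31, 51/62) → index 7
j=8: u_8=53/66 ∈ [22/31, 51/62) → index 7
j=9: u_9=59/66 ∈ [27/31, 1) → index 10
j=10: u_10=65/66 ∈ [27/31, 1) → index 10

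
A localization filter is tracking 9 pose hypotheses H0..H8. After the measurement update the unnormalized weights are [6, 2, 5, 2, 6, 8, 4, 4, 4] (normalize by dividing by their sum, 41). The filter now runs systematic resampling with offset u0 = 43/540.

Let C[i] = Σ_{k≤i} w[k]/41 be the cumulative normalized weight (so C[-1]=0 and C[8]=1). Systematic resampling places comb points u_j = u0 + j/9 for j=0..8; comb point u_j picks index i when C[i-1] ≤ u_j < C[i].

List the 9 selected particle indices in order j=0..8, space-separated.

C = [6/41, 8/41, 13/41, 15/41, 21/41, 29/41, 33/41, 37/41, 1]
j=0: u_0=43/540 ∈ [0, 6/41) → index 0
j=1: u_1=103/540 ∈ [6/41, 8/41) → index 1
j=2: u_2=163/540 ∈ [8/41, 13/41) → index 2
j=3: u_3=223/540 ∈ [15/41, 21/41) → index 4
j=4: u_4=283/540 ∈ [21/41, 29/41) → index 5
j=5: u_5=343/540 ∈ [21/41, 29/41) → index 5
j=6: u_6=403/540 ∈ [29/41, 33/41) → index 6
j=7: u_7=463/540 ∈ [33/41, 37/41) → index 7
j=8: u_8=523/540 ∈ [37/41, 1) → index 8

0 1 2 4 5 5 6 7 8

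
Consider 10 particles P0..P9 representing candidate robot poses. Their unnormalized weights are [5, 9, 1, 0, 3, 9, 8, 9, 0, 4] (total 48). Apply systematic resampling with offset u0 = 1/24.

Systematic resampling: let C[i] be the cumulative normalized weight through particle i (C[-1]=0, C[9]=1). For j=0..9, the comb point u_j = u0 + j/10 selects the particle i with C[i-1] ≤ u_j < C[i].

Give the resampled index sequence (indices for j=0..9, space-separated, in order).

C = [5/48, 7/24, 5/16, 5/16, 3/8, 9/16, 35/48, 11/12, 11/12, 1]
j=0: u_0=1/24 ∈ [0, 5/48) → index 0
j=1: u_1=17/120 ∈ [5/48, 7/24) → index 1
j=2: u_2=29/120 ∈ [5/48, 7/24) → index 1
j=3: u_3=41/120 ∈ [5/16, 3/8) → index 4
j=4: u_4=53/120 ∈ [3/8, 9/16) → index 5
j=5: u_5=13/24 ∈ [3/8, 9/16) → index 5
j=6: u_6=77/120 ∈ [9/16, 35/48) → index 6
j=7: u_7=89/120 ∈ [35/48, 11/12) → index 7
j=8: u_8=101/120 ∈ [35/48, 11/12) → index 7
j=9: u_9=113/120 ∈ [11/12, 1) → index 9

0 1 1 4 5 5 6 7 7 9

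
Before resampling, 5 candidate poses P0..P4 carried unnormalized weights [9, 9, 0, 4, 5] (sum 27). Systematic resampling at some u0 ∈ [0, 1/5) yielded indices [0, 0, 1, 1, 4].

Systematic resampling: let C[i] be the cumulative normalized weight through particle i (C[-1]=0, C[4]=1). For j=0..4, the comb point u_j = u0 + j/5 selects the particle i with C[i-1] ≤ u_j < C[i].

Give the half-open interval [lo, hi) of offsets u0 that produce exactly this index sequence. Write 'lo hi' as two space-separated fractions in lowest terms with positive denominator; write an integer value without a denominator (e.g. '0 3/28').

C = [1/3, 2/3, 2/3, 22/27, 1]
j=0 picked index 0: u0 ∈ [0, 1/3)
j=1 picked index 0: u0 ∈ [-1/5, 2/15)
j=2 picked index 1: u0 ∈ [-1/15, 4/15)
j=3 picked index 1: u0 ∈ [-4/15, 1/15)
j=4 picked index 4: u0 ∈ [2/135, 1/5)
intersection: [2/135, 1/15)

2/135 1/15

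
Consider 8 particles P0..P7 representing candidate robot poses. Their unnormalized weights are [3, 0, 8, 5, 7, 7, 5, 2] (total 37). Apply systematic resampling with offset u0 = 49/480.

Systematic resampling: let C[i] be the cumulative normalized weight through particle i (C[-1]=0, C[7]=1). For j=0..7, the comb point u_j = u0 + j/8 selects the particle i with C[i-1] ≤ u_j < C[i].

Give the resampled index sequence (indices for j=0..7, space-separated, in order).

C = [3/37, 3/37, 11/37, 16/37, 23/37, 30/37, 35/37, 1]
j=0: u_0=49/480 ∈ [3/37, 11/37) → index 2
j=1: u_1=109/480 ∈ [3/37, 11/37) → index 2
j=2: u_2=169/480 ∈ [11/37, 16/37) → index 3
j=3: u_3=229/480 ∈ [16/37, 23/37) → index 4
j=4: u_4=289/480 ∈ [16/37, 23/37) → index 4
j=5: u_5=349/480 ∈ [23/37, 30/37) → index 5
j=6: u_6=409/480 ∈ [30/37, 35/37) → index 6
j=7: u_7=469/480 ∈ [35/37, 1) → index 7

2 2 3 4 4 5 6 7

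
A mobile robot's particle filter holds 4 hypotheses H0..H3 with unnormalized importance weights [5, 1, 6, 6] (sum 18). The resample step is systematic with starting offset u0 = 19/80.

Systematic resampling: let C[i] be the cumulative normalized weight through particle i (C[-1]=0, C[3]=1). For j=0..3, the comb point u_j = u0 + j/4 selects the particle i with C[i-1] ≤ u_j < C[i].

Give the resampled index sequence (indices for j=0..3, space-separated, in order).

C = [5/18, 1/3, 2/3, 1]
j=0: u_0=19/80 ∈ [0, 5/18) → index 0
j=1: u_1=39/80 ∈ [1/3, 2/3) → index 2
j=2: u_2=59/80 ∈ [2/3, 1) → index 3
j=3: u_3=79/80 ∈ [2/3, 1) → index 3

0 2 3 3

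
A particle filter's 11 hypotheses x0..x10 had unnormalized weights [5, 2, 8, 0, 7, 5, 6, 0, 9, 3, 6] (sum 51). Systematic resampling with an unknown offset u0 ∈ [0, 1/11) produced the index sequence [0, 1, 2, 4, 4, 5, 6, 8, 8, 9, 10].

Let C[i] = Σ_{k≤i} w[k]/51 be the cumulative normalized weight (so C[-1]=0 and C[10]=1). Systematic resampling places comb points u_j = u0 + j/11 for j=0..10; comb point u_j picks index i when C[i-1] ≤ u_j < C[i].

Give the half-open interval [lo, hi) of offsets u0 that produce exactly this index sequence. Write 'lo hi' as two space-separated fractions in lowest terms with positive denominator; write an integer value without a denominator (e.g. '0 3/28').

4/187 26/561

C = [5/51, 7/51, 5/17, 5/17, 22/51, 9/17, 11/17, 11/17, 14/17, 15/17, 1]
j=0 picked index 0: u0 ∈ [0, 5/51)
j=1 picked index 1: u0 ∈ [4/561, 26/561)
j=2 picked index 2: u0 ∈ [-25/561, 21/187)
j=3 picked index 4: u0 ∈ [4/187, 89/561)
j=4 picked index 4: u0 ∈ [-13/187, 38/561)
j=5 picked index 5: u0 ∈ [-13/561, 14/187)
j=6 picked index 6: u0 ∈ [-3/187, 19/187)
j=7 picked index 8: u0 ∈ [2/187, 35/187)
j=8 picked index 8: u0 ∈ [-15/187, 18/187)
j=9 picked index 9: u0 ∈ [1/187, 12/187)
j=10 picked index 10: u0 ∈ [-5/187, 1/11)
intersection: [4/187, 26/561)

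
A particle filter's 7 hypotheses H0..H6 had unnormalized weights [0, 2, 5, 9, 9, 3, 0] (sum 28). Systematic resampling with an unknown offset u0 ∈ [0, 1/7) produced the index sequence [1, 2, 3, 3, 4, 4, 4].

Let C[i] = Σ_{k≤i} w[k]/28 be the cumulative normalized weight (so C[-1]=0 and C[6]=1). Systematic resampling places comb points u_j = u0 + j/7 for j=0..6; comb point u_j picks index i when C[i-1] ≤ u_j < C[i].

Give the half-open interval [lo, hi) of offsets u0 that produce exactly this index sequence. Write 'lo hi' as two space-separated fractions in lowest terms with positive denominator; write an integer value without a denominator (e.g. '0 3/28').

C = [0, 1/14, 1/4, 4/7, 25/28, 1, 1]
j=0 picked index 1: u0 ∈ [0, 1/14)
j=1 picked index 2: u0 ∈ [-1/14, 3/28)
j=2 picked index 3: u0 ∈ [-1/28, 2/7)
j=3 picked index 3: u0 ∈ [-5/28, 1/7)
j=4 picked index 4: u0 ∈ [0, 9/28)
j=5 picked index 4: u0 ∈ [-1/7, 5/28)
j=6 picked index 4: u0 ∈ [-2/7, 1/28)
intersection: [0, 1/28)

0 1/28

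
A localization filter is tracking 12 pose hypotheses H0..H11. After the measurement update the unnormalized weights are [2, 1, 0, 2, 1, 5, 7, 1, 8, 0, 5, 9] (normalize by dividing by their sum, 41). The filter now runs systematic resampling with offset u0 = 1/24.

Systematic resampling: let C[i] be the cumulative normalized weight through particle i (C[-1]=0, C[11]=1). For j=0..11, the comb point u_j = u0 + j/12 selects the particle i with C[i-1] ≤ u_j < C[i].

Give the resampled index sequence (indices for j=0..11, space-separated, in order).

C = [2/41, 3/41, 3/41, 5/41, 6/41, 11/41, 18/41, 19/41, 27/41, 27/41, 32/41, 1]
j=0: u_0=1/24 ∈ [0, 2/41) → index 0
j=1: u_1=1/8 ∈ [5/41, 6/41) → index 4
j=2: u_2=5/24 ∈ [6/41, 11/41) → index 5
j=3: u_3=7/24 ∈ [11/41, 18/41) → index 6
j=4: u_4=3/8 ∈ [11/41, 18/41) → index 6
j=5: u_5=11/24 ∈ [18/41, 19/41) → index 7
j=6: u_6=13/24 ∈ [19/41, 27/41) → index 8
j=7: u_7=5/8 ∈ [19/41, 27/41) → index 8
j=8: u_8=17/24 ∈ [27/41, 32/41) → index 10
j=9: u_9=19/24 ∈ [32/41, 1) → index 11
j=10: u_10=7/8 ∈ [32/41, 1) → index 11
j=11: u_11=23/24 ∈ [32/41, 1) → index 11

0 4 5 6 6 7 8 8 10 11 11 11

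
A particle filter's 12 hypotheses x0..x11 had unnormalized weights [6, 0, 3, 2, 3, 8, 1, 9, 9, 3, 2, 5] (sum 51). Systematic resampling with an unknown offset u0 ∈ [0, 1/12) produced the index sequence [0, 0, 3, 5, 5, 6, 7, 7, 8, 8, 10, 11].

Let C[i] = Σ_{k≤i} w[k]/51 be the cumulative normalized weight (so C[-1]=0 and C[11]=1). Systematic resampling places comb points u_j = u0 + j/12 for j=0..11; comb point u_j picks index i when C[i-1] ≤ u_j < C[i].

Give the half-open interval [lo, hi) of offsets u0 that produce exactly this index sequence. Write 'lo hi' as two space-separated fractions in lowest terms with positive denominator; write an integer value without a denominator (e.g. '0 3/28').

1/34 7/204

C = [2/17, 2/17, 3/17, 11/51, 14/51, 22/51, 23/51, 32/51, 41/51, 44/51, 46/51, 1]
j=0 picked index 0: u0 ∈ [0, 2/17)
j=1 picked index 0: u0 ∈ [-1/12, 7/204)
j=2 picked index 3: u0 ∈ [1/102, 5/102)
j=3 picked index 5: u0 ∈ [5/204, 37/204)
j=4 picked index 5: u0 ∈ [-1/17, 5/51)
j=5 picked index 6: u0 ∈ [1/68, 7/204)
j=6 picked index 7: u0 ∈ [-5/102, 13/102)
j=7 picked index 7: u0 ∈ [-9/68, 3/68)
j=8 picked index 8: u0 ∈ [-2/51, 7/51)
j=9 picked index 8: u0 ∈ [-25/204, 11/204)
j=10 picked index 10: u0 ∈ [1/34, 7/102)
j=11 picked index 11: u0 ∈ [-1/68, 1/12)
intersection: [1/34, 7/204)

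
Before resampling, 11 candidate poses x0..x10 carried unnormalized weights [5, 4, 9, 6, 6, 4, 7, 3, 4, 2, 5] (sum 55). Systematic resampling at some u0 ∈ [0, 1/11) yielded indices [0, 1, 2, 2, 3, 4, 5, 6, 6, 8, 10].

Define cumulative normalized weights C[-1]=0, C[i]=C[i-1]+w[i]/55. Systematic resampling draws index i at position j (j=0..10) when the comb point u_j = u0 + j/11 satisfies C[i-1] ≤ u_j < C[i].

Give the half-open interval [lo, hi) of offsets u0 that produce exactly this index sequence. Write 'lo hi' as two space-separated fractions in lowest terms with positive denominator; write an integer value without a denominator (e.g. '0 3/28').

C = [1/11, 9/55, 18/55, 24/55, 6/11, 34/55, 41/55, 4/5, 48/55, 10/11, 1]
j=0 picked index 0: u0 ∈ [0, 1/11)
j=1 picked index 1: u0 ∈ [0, 4/55)
j=2 picked index 2: u0 ∈ [-1/55, 8/55)
j=3 picked index 2: u0 ∈ [-6/55, 3/55)
j=4 picked index 3: u0 ∈ [-2/55, 4/55)
j=5 picked index 4: u0 ∈ [-1/55, 1/11)
j=6 picked index 5: u0 ∈ [0, 4/55)
j=7 picked index 6: u0 ∈ [-1/55, 6/55)
j=8 picked index 6: u0 ∈ [-6/55, 1/55)
j=9 picked index 8: u0 ∈ [-1/55, 3/55)
j=10 picked index 10: u0 ∈ [0, 1/11)
intersection: [0, 1/55)

0 1/55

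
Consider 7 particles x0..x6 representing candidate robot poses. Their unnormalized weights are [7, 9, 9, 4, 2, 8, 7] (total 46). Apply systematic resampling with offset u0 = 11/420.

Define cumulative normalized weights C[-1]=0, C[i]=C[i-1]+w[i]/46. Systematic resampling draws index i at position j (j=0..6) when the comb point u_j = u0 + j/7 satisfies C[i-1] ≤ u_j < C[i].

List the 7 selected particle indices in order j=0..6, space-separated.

0 1 1 2 3 5 6

C = [7/46, 8/23, 25/46, 29/46, 31/46, 39/46, 1]
j=0: u_0=11/420 ∈ [0, 7/46) → index 0
j=1: u_1=71/420 ∈ [7/46, 8/23) → index 1
j=2: u_2=131/420 ∈ [7/46, 8/23) → index 1
j=3: u_3=191/420 ∈ [8/23, 25/46) → index 2
j=4: u_4=251/420 ∈ [25/46, 29/46) → index 3
j=5: u_5=311/420 ∈ [31/46, 39/46) → index 5
j=6: u_6=53/60 ∈ [39/46, 1) → index 6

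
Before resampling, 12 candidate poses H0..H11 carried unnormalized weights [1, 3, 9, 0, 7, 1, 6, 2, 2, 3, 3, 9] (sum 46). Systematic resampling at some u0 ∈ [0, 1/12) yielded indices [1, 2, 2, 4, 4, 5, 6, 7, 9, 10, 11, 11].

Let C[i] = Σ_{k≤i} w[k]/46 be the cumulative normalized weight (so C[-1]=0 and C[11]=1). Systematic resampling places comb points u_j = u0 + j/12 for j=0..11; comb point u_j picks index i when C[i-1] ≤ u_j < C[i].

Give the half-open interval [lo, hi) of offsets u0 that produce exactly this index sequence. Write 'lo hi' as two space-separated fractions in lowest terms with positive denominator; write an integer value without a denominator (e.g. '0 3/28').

C = [1/46, 2/23, 13/46, 13/46, 10/23, 21/46, 27/46, 29/46, 31/46, 17/23, 37/46, 1]
j=0 picked index 1: u0 ∈ [1/46, 2/23)
j=1 picked index 2: u0 ∈ [1/276, 55/276)
j=2 picked index 2: u0 ∈ [-11/138, 8/69)
j=3 picked index 4: u0 ∈ [3/92, 17/92)
j=4 picked index 4: u0 ∈ [-7/138, 7/69)
j=5 picked index 5: u0 ∈ [5/276, 11/276)
j=6 picked index 6: u0 ∈ [-1/23, 2/23)
j=7 picked index 7: u0 ∈ [1/276, 13/276)
j=8 picked index 9: u0 ∈ [1/138, 5/69)
j=9 picked index 10: u0 ∈ [-1/92, 5/92)
j=10 picked index 11: u0 ∈ [-2/69, 1/6)
j=11 picked index 11: u0 ∈ [-31/276, 1/12)
intersection: [3/92, 11/276)

3/92 11/276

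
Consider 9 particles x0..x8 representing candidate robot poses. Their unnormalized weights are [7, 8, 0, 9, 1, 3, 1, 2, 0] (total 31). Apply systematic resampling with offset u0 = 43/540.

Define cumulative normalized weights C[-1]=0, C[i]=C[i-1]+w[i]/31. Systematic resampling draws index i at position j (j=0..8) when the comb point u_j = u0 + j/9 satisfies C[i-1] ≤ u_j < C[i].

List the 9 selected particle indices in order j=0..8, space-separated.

0 0 1 1 3 3 3 5 7

C = [7/31, 15/31, 15/31, 24/31, 25/31, 28/31, 29/31, 1, 1]
j=0: u_0=43/540 ∈ [0, 7/31) → index 0
j=1: u_1=103/540 ∈ [0, 7/31) → index 0
j=2: u_2=163/540 ∈ [7/31, 15/31) → index 1
j=3: u_3=223/540 ∈ [7/31, 15/31) → index 1
j=4: u_4=283/540 ∈ [15/31, 24/31) → index 3
j=5: u_5=343/540 ∈ [15/31, 24/31) → index 3
j=6: u_6=403/540 ∈ [15/31, 24/31) → index 3
j=7: u_7=463/540 ∈ [25/31, 28/31) → index 5
j=8: u_8=523/540 ∈ [29/31, 1) → index 7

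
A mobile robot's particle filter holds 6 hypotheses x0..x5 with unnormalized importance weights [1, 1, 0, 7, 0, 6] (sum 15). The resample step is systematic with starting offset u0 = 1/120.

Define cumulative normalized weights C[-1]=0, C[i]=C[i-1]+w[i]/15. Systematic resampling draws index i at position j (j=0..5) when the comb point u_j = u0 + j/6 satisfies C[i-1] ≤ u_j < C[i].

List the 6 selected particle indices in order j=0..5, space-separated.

C = [1/15, 2/15, 2/15, 3/5, 3/5, 1]
j=0: u_0=1/120 ∈ [0, 1/15) → index 0
j=1: u_1=7/40 ∈ [2/15, 3/5) → index 3
j=2: u_2=41/120 ∈ [2/15, 3/5) → index 3
j=3: u_3=61/120 ∈ [2/15, 3/5) → index 3
j=4: u_4=27/40 ∈ [3/5, 1) → index 5
j=5: u_5=101/120 ∈ [3/5, 1) → index 5

0 3 3 3 5 5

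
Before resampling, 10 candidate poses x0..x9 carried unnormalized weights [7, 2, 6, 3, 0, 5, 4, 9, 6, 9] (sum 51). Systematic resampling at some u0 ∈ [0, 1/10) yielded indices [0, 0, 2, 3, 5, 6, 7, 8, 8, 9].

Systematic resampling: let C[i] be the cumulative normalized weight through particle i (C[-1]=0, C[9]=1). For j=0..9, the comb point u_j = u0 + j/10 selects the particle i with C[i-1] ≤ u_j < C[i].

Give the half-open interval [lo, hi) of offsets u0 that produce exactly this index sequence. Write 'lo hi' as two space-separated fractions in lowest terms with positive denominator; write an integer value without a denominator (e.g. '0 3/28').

1/170 2/85

C = [7/51, 3/17, 5/17, 6/17, 6/17, 23/51, 9/17, 12/17, 14/17, 1]
j=0 picked index 0: u0 ∈ [0, 7/51)
j=1 picked index 0: u0 ∈ [-1/10, 19/510)
j=2 picked index 2: u0 ∈ [-2/85, 8/85)
j=3 picked index 3: u0 ∈ [-1/170, 9/170)
j=4 picked index 5: u0 ∈ [-4/85, 13/255)
j=5 picked index 6: u0 ∈ [-5/102, 1/34)
j=6 picked index 7: u0 ∈ [-6/85, 9/85)
j=7 picked index 8: u0 ∈ [1/170, 21/170)
j=8 picked index 8: u0 ∈ [-8/85, 2/85)
j=9 picked index 9: u0 ∈ [-13/170, 1/10)
intersection: [1/170, 2/85)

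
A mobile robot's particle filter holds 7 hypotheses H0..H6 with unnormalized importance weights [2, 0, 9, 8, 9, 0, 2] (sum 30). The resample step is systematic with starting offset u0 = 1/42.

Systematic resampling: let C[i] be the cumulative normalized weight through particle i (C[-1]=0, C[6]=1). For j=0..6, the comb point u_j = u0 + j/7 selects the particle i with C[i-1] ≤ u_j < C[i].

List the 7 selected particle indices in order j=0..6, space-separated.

C = [1/15, 1/15, 11/30, 19/30, 14/15, 14/15, 1]
j=0: u_0=1/42 ∈ [0, 1/15) → index 0
j=1: u_1=1/6 ∈ [1/15, 11/30) → index 2
j=2: u_2=13/42 ∈ [1/15, 11/30) → index 2
j=3: u_3=19/42 ∈ [11/30, 19/30) → index 3
j=4: u_4=25/42 ∈ [11/30, 19/30) → index 3
j=5: u_5=31/42 ∈ [19/30, 14/15) → index 4
j=6: u_6=37/42 ∈ [19/30, 14/15) → index 4

0 2 2 3 3 4 4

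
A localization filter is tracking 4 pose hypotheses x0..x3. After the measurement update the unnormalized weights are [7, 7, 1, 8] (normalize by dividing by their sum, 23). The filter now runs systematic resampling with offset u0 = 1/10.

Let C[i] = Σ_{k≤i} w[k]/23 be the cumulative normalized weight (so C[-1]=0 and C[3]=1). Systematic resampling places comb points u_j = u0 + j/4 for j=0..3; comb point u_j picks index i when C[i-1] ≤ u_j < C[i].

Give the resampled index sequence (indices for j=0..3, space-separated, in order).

0 1 1 3

C = [7/23, 14/23, 15/23, 1]
j=0: u_0=1/10 ∈ [0, 7/23) → index 0
j=1: u_1=7/20 ∈ [7/23, 14/23) → index 1
j=2: u_2=3/5 ∈ [7/23, 14/23) → index 1
j=3: u_3=17/20 ∈ [15/23, 1) → index 3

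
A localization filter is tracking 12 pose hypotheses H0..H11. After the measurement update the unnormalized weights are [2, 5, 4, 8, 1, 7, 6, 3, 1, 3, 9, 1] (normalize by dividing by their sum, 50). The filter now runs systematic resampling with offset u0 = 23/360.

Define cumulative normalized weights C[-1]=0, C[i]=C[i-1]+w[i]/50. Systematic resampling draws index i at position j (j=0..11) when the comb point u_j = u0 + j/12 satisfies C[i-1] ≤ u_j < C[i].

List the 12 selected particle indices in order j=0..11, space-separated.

C = [1/25, 7/50, 11/50, 19/50, 2/5, 27/50, 33/50, 18/25, 37/50, 4/5, 49/50, 1]
j=0: u_0=23/360 ∈ [1/25, 7/50) → index 1
j=1: u_1=53/360 ∈ [7/50, 11/50) → index 2
j=2: u_2=83/360 ∈ [11/50, 19/50) → index 3
j=3: u_3=113/360 ∈ [11/50, 19/50) → index 3
j=4: u_4=143/360 ∈ [19/50, 2/5) → index 4
j=5: u_5=173/360 ∈ [2/5, 27/50) → index 5
j=6: u_6=203/360 ∈ [27/50, 33/50) → index 6
j=7: u_7=233/360 ∈ [27/50, 33/50) → index 6
j=8: u_8=263/360 ∈ [18/25, 37/50) → index 8
j=9: u_9=293/360 ∈ [4/5, 49/50) → index 10
j=10: u_10=323/360 ∈ [4/5, 49/50) → index 10
j=11: u_11=353/360 ∈ [49/50, 1) → index 11

1 2 3 3 4 5 6 6 8 10 10 11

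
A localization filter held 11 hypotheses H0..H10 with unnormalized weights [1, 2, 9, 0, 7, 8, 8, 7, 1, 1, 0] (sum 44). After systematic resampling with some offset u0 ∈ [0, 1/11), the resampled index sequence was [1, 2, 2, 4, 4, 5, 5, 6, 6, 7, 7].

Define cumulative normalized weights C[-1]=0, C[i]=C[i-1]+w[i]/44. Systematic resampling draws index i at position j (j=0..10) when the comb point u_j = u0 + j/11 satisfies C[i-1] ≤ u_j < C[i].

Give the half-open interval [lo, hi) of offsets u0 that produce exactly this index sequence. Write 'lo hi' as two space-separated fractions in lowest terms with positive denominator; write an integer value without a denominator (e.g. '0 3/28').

C = [1/44, 3/44, 3/11, 3/11, 19/44, 27/44, 35/44, 21/22, 43/44, 1, 1]
j=0 picked index 1: u0 ∈ [1/44, 3/44)
j=1 picked index 2: u0 ∈ [-1/44, 2/11)
j=2 picked index 2: u0 ∈ [-5/44, 1/11)
j=3 picked index 4: u0 ∈ [0, 7/44)
j=4 picked index 4: u0 ∈ [-1/11, 3/44)
j=5 picked index 5: u0 ∈ [-1/44, 7/44)
j=6 picked index 5: u0 ∈ [-5/44, 3/44)
j=7 picked index 6: u0 ∈ [-1/44, 7/44)
j=8 picked index 6: u0 ∈ [-5/44, 3/44)
j=9 picked index 7: u0 ∈ [-1/44, 3/22)
j=10 picked index 7: u0 ∈ [-5/44, 1/22)
intersection: [1/44, 1/22)

1/44 1/22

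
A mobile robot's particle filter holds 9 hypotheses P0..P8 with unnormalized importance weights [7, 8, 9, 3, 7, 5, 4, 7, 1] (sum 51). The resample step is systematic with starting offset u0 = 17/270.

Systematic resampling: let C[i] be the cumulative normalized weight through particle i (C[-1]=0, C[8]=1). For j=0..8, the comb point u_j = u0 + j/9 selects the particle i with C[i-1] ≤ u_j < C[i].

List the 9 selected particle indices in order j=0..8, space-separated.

0 1 1 2 3 4 5 6 7

C = [7/51, 5/17, 8/17, 9/17, 2/3, 13/17, 43/51, 50/51, 1]
j=0: u_0=17/270 ∈ [0, 7/51) → index 0
j=1: u_1=47/270 ∈ [7/51, 5/17) → index 1
j=2: u_2=77/270 ∈ [7/51, 5/17) → index 1
j=3: u_3=107/270 ∈ [5/17, 8/17) → index 2
j=4: u_4=137/270 ∈ [8/17, 9/17) → index 3
j=5: u_5=167/270 ∈ [9/17, 2/3) → index 4
j=6: u_6=197/270 ∈ [2/3, 13/17) → index 5
j=7: u_7=227/270 ∈ [13/17, 43/51) → index 6
j=8: u_8=257/270 ∈ [43/51, 50/51) → index 7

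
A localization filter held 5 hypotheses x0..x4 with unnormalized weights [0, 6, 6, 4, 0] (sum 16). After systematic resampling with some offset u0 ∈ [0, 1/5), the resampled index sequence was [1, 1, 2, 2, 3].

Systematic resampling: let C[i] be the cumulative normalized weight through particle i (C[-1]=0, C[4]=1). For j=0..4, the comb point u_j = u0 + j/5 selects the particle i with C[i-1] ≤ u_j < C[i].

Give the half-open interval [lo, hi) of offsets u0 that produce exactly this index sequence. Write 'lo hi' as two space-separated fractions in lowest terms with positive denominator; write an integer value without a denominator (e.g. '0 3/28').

0 3/20

C = [0, 3/8, 3/4, 1, 1]
j=0 picked index 1: u0 ∈ [0, 3/8)
j=1 picked index 1: u0 ∈ [-1/5, 7/40)
j=2 picked index 2: u0 ∈ [-1/40, 7/20)
j=3 picked index 2: u0 ∈ [-9/40, 3/20)
j=4 picked index 3: u0 ∈ [-1/20, 1/5)
intersection: [0, 3/20)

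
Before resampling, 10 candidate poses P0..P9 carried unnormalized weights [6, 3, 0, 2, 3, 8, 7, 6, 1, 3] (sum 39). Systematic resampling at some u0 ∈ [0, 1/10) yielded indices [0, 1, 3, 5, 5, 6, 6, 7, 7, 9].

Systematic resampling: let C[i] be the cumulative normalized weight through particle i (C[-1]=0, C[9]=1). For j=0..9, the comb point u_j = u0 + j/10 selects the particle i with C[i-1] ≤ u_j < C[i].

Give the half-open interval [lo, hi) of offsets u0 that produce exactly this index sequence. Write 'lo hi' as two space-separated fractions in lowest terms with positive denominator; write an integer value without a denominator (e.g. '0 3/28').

5/78 16/195

C = [2/13, 3/13, 3/13, 11/39, 14/39, 22/39, 29/39, 35/39, 12/13, 1]
j=0 picked index 0: u0 ∈ [0, 2/13)
j=1 picked index 1: u0 ∈ [7/130, 17/130)
j=2 picked index 3: u0 ∈ [2/65, 16/195)
j=3 picked index 5: u0 ∈ [23/390, 103/390)
j=4 picked index 5: u0 ∈ [-8/195, 32/195)
j=5 picked index 6: u0 ∈ [5/78, 19/78)
j=6 picked index 6: u0 ∈ [-7/195, 28/195)
j=7 picked index 7: u0 ∈ [17/390, 77/390)
j=8 picked index 7: u0 ∈ [-11/195, 19/195)
j=9 picked index 9: u0 ∈ [3/130, 1/10)
intersection: [5/78, 16/195)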